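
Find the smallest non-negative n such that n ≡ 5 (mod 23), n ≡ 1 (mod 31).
373

Using the Chinese Remainder Theorem:
M = product of moduli = 713
For equation 1: M_1 = 31, 31 ≡ 8 (mod 23), inverse of 31 mod 23 is 3 (check: 8 × 3 = 24 ≡ 1 (mod 23))
For equation 2: M_2 = 23, 23 ≡ 23 (mod 31), inverse of 23 mod 31 is 27 (check: 23 × 27 = 621 ≡ 1 (mod 31))
Combine: n ≡ Σ r_i×M_i×(M_i⁻¹ mod m_i) = 5×31×3 + 1×23×27 = 465 + 621 = 1086
1086 mod 713 = 373
n ≡ 373 (mod 713)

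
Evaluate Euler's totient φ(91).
72

Prime factorization: 91 = 7 × 13
Using the formula φ(n) = n × Π(1 - 1/p) for each prime factor p:
φ(91) = 91 × (1 - 1/7) × (1 - 1/13)
φ(91) = 72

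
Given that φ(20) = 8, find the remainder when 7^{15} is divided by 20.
By Euler: 7^{8} ≡ 1 (mod 20) since gcd(7, 20) = 1. 15 = 1×8 + 7. So 7^{15} ≡ 7^{7} ≡ 3 (mod 20)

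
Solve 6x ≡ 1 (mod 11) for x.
6^(-1) ≡ 2 (mod 11). Verification: 6 × 2 = 12 ≡ 1 (mod 11)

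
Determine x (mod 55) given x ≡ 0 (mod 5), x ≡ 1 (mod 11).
45

Using the Chinese Remainder Theorem:
M = product of moduli = 55
For equation 1: M_1 = 11, 11 ≡ 1 (mod 5), inverse of 11 mod 5 is 1 (check: 1 × 1 = 1 ≡ 1 (mod 5))
For equation 2: M_2 = 5, 5 ≡ 5 (mod 11), inverse of 5 mod 11 is 9 (check: 5 × 9 = 45 ≡ 1 (mod 11))
Combine: x ≡ Σ r_i×M_i×(M_i⁻¹ mod m_i) = 0×11×1 + 1×5×9 = 0 + 45 = 45
45 mod 55 = 45
x ≡ 45 (mod 55)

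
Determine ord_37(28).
Powers of 28 mod 37: 28^1≡28, 28^2≡7, 28^3≡11, 28^4≡12, 28^5≡3, 28^6≡10, 28^7≡21, 28^8≡33, 28^9≡36, 28^10≡9, 28^11≡30, 28^12≡26, 28^13≡25, 28^14≡34, 28^15≡27, 28^16≡16, 28^17≡4, 28^18≡1. Order = 18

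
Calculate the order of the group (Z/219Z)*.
144

Prime factorization: 219 = 3 × 73
Using the formula φ(n) = n × Π(1 - 1/p) for each prime factor p:
φ(219) = 219 × (1 - 1/3) × (1 - 1/73)
φ(219) = 144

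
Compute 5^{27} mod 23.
20

Using successive squaring:
Binary expansion of 27: 11011
Powers of 5 mod 23 (each is the square of the previous):
  5^1 ≡ 5 (mod 23)
  5^2 ≡ 5² = 25 ≡ 2 (mod 23)
  5^4 ≡ 2² = 4 ≡ 4 (mod 23)
  5^8 ≡ 4² = 16 ≡ 16 (mod 23)
  5^16 ≡ 16² = 256 ≡ 3 (mod 23)
27 = 16 + 8 + 2 + 1, so 5^27 = 5^16 × 5^8 × 5^2 × 5^1 ≡ 3 × 16 × 2 × 5 (mod 23)
Multiplying step by step:
  3 × 16 = 48 ≡ 2 (mod 23)
  2 × 2 = 4 ≡ 4 (mod 23)
  4 × 5 = 20 ≡ 20 (mod 23)
Result: 5^27 ≡ 20 (mod 23)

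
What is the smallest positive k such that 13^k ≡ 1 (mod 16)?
Powers of 13 mod 16: 13^1≡13, 13^2≡9, 13^3≡5, 13^4≡1. Order = 4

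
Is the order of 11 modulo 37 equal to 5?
No, the actual order is 6, not 5.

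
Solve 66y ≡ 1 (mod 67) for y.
66^(-1) ≡ 66 (mod 67). Verification: 66 × 66 = 4356 ≡ 1 (mod 67)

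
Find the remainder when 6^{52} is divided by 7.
By Fermat: 6^{6} ≡ 1 (mod 7). 52 = 8×6 + 4. So 6^{52} ≡ 6^{4} ≡ 1 (mod 7)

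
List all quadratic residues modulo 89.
QRs mod 89: {1, 2, 4, 5, 8, 9, 10, 11, 16, 17, 18, 20, 21, 22, 25, 32, 34, 36, 39, 40, 42, 44, 45, 47, 49, 50, 53, 55, 57, 64, 67, 68, 69, 71, 72, 73, 78, 79, 80, 81, 84, 85, 87, 88}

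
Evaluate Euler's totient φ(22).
10

Prime factorization: 22 = 2 × 11
Using the formula φ(n) = n × Π(1 - 1/p) for each prime factor p:
φ(22) = 22 × (1 - 1/2) × (1 - 1/11)
φ(22) = 10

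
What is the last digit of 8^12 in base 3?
Using Fermat: 8^{2} ≡ 1 (mod 3). 12 ≡ 0 (mod 2). So 8^{12} ≡ 8^{0} ≡ 1 (mod 3)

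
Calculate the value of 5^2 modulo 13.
2 = 2 (binary 10). Repeated squaring mod 13: 5^1 ≡ 5; 5^2 ≡ 5² = 25 ≡ 12. So 5^2 ≡ 12 (mod 13).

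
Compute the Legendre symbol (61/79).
(61/79) = 61^{39} mod 79 = -1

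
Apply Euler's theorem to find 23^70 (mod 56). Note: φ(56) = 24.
By Euler: 23^{24} ≡ 1 (mod 56) since gcd(23, 56) = 1. 70 = 2×24 + 22. So 23^{70} ≡ 23^{22} ≡ 9 (mod 56)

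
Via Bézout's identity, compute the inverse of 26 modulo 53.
Extended GCD: 26(-2) + 53(1) = 1. So 26^(-1) ≡ 51 ≡ 51 (mod 53). Verify: 26 × 51 = 1326 ≡ 1 (mod 53)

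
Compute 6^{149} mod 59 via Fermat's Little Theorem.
2

By Fermat's Little Theorem, a^(p-1) ≡ 1 (mod p) for prime p and gcd(a, p) = 1
Here p = 59, so 6^58 ≡ 1 (mod 59)
We can reduce the exponent: 149 mod 58 = 33
So 6^149 ≡ 6^33 (mod 59)
Computing: 6^33 mod 59 = 2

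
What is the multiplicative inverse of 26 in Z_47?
26^(-1) ≡ 38 (mod 47). Verification: 26 × 38 = 988 ≡ 1 (mod 47)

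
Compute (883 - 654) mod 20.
9

(883 - 654) = 229
229 mod 20 = 9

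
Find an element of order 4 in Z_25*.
7 has order 4 mod 25 since 7^{4} ≡ 1 (mod 25) and no smaller power works.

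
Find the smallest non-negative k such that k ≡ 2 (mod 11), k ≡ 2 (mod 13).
2

Using the Chinese Remainder Theorem:
M = product of moduli = 143
For equation 1: M_1 = 13, 13 ≡ 2 (mod 11), inverse of 13 mod 11 is 6 (check: 2 × 6 = 12 ≡ 1 (mod 11))
For equation 2: M_2 = 11, 11 ≡ 11 (mod 13), inverse of 11 mod 13 is 6 (check: 11 × 6 = 66 ≡ 1 (mod 13))
Combine: k ≡ Σ r_i×M_i×(M_i⁻¹ mod m_i) = 2×13×6 + 2×11×6 = 156 + 132 = 288
288 mod 143 = 2
k ≡ 2 (mod 143)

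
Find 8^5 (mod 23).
5 = 4 + 1 (binary 101). Repeated squaring mod 23: 8^1 ≡ 8; 8^2 ≡ 8² = 64 ≡ 18; 8^4 ≡ 18² = 324 ≡ 2. Multiply: 8^5 = 8^4 × 8^1 ≡ 2 × 8 (mod 23): 2 × 8 = 16 ≡ 16. So 8^5 ≡ 16 (mod 23).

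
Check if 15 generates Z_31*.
p - 1 = 30 has prime divisors 2, 3, 5. Check 15^(30/q) mod 31 for each: 15^(30/2) = 15^15 ≡ 30, 15^(30/3) = 15^10 ≡ 1, 15^(30/5) = 15^6 ≡ 16 (mod 31). Since 15^10 ≡ 1 (mod 31), the order of 15 divides 10 (in fact the order is 10) ≠ 30, so it is not a primitive root.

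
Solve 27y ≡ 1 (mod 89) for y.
33

Using Extended Euclidean Algorithm:
gcd(27, 89) = 1
Bezout coefficients: 27 × 33 + 89 × -10 = 1
So 27 × 33 ≡ 1 (mod 89)
The inverse is 33 mod 89 = 33
Verification: 27 × 33 = 891 = 10 × 89 + 1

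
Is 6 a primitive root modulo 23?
No

To verify, check if 6^(22/q) ≢ 1 (mod 23) for each prime divisor q of 22
Divisors of 22 = 22: [1, 2, 11, 22]
  6^(22/2) = 6^11 ≡ 1 (mod 23)
  6^(22/11) = 6^2 ≡ 13 (mod 23)
Conclusion: 6 is not a primitive root modulo 23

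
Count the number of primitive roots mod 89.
Number of primitive roots mod 89 = φ(88) = 40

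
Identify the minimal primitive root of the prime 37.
p - 1 = 36 has prime divisors 2, 3. h is a primitive root mod 37 iff h^(36/q) ≢ 1 (mod 37) for each such q.
h = 2: 2^18 ≡ 36, 2^12 ≡ 26 (mod 37); none is 1, so 2 has order 36 and is a primitive root.
The smallest primitive root mod 37 is g = 2.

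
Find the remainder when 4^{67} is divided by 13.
By Fermat: 4^{12} ≡ 1 (mod 13). 67 = 5×12 + 7. So 4^{67} ≡ 4^{7} ≡ 4 (mod 13)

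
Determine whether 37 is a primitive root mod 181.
p - 1 = 180 has prime divisors 2, 3, 5. Check 37^(180/q) mod 181 for each: 37^(180/2) = 37^90 ≡ 1, 37^(180/3) = 37^60 ≡ 132, 37^(180/5) = 37^36 ≡ 59 (mod 181). Since 37^90 ≡ 1 (mod 181), the order of 37 divides 90 (in fact the order is 90) ≠ 180, so it is not a primitive root.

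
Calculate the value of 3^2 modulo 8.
2 = 2 (binary 10). Repeated squaring mod 8: 3^1 ≡ 3; 3^2 ≡ 3² = 9 ≡ 1. So 3^2 ≡ 1 (mod 8).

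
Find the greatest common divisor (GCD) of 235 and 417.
1

Using the Euclidean algorithm:
235 = 0 × 417 + 235
417 = 1 × 235 + 182
235 = 1 × 182 + 53
182 = 3 × 53 + 23
53 = 2 × 23 + 7
23 = 3 × 7 + 2
7 = 3 × 2 + 1
2 = 2 × 1 + 0

GCD(235, 417) = 1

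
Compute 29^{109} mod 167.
100

Using successive squaring:
Binary expansion of 109: 1101101
Powers of 29 mod 167 (each is the square of the previous):
  29^1 ≡ 29 (mod 167)
  29^2 ≡ 29² = 841 ≡ 6 (mod 167)
  29^4 ≡ 6² = 36 ≡ 36 (mod 167)
  29^8 ≡ 36² = 1296 ≡ 127 (mod 167)
  29^16 ≡ 127² = 16129 ≡ 97 (mod 167)
  29^32 ≡ 97² = 9409 ≡ 57 (mod 167)
  29^64 ≡ 57² = 3249 ≡ 76 (mod 167)
109 = 64 + 32 + 8 + 4 + 1, so 29^109 = 29^64 × 29^32 × 29^8 × 29^4 × 29^1 ≡ 76 × 57 × 127 × 36 × 29 (mod 167)
Multiplying step by step:
  76 × 57 = 4332 ≡ 157 (mod 167)
  157 × 127 = 19939 ≡ 66 (mod 167)
  66 × 36 = 2376 ≡ 38 (mod 167)
  38 × 29 = 1102 ≡ 100 (mod 167)
Result: 29^109 ≡ 100 (mod 167)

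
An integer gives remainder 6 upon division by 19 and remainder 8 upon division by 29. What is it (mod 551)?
M = 19 × 29 = 551. M₁ = 29, y₁ ≡ 2 (mod 19). M₂ = 19, y₂ ≡ 26 (mod 29). k = 6×29×2 + 8×19×26 ≡ 443 (mod 551). The smallest positive such number is 443.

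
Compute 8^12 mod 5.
Using Fermat: 8^{4} ≡ 1 (mod 5). 12 ≡ 0 (mod 4). So 8^{12} ≡ 8^{0} ≡ 1 (mod 5)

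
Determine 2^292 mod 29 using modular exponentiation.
Using Fermat: 2^{28} ≡ 1 (mod 29). 292 ≡ 12 (mod 28). So 2^{292} ≡ 2^{12} ≡ 7 (mod 29)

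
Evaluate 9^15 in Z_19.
Using repeated squaring. 15 = 8 + 4 + 2 + 1 (binary 1111). Repeated squaring mod 19: 9^1 ≡ 9; 9^2 ≡ 9² = 81 ≡ 5; 9^4 ≡ 5² = 25 ≡ 6; 9^8 ≡ 6² = 36 ≡ 17. Multiply: 9^15 = 9^8 × 9^4 × 9^2 × 9^1 ≡ 17 × 6 × 5 × 9 (mod 19): 17 × 6 = 102 ≡ 7; 7 × 5 = 35 ≡ 16; 16 × 9 = 144 ≡ 11. So 9^15 ≡ 11 (mod 19).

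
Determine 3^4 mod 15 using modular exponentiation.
4 = 4 (binary 100). Repeated squaring mod 15: 3^1 ≡ 3; 3^2 ≡ 3² = 9 ≡ 9; 3^4 ≡ 9² = 81 ≡ 6. So 3^4 ≡ 6 (mod 15).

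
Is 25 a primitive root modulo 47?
No

To verify, check if 25^(46/q) ≢ 1 (mod 47) for each prime divisor q of 46
Divisors of 46 = 46: [1, 2, 23, 46]
  25^(46/2) = 25^23 ≡ 1 (mod 47)
  25^(46/23) = 25^2 ≡ 14 (mod 47)
Conclusion: 25 is not a primitive root modulo 47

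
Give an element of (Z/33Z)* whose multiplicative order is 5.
4 has order 5 mod 33 since 4^{5} ≡ 1 (mod 33) and no smaller power works.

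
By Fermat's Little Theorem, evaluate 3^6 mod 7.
By Fermat's Little Theorem, 3^{6} ≡ 1 (mod 7) since 7 is prime and gcd(3, 7) = 1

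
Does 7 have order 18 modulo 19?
p - 1 = 18 has prime divisors 2, 3. Check 7^(18/q) mod 19 for each: 7^(18/2) = 7^9 ≡ 1, 7^(18/3) = 7^6 ≡ 1 (mod 19). Since 7^9 ≡ 1 (mod 19), the order of 7 divides 9 (in fact the order is 3) ≠ 18, so it is not a primitive root.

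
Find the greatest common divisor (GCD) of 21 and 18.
3

Using the Euclidean algorithm:
21 = 1 × 18 + 3
18 = 6 × 3 + 0

GCD(21, 18) = 3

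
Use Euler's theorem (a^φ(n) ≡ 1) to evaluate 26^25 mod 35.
By Euler: 26^{24} ≡ 1 (mod 35) since gcd(26, 35) = 1. 25 = 1×24 + 1. So 26^{25} ≡ 26^{1} ≡ 26 (mod 35)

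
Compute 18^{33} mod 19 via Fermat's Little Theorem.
18

By Fermat's Little Theorem, a^(p-1) ≡ 1 (mod p) for prime p and gcd(a, p) = 1
Here p = 19, so 18^18 ≡ 1 (mod 19)
We can reduce the exponent: 33 mod 18 = 15
So 18^33 ≡ 18^15 (mod 19)
Computing: 18^15 mod 19 = 18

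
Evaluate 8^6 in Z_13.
6 = 4 + 2 (binary 110). Repeated squaring mod 13: 8^1 ≡ 8; 8^2 ≡ 8² = 64 ≡ 12; 8^4 ≡ 12² = 144 ≡ 1. Multiply: 8^6 = 8^4 × 8^2 ≡ 1 × 12 (mod 13): 1 × 12 = 12 ≡ 12. So 8^6 ≡ 12 (mod 13).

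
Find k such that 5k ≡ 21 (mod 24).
9

Since gcd(5, 24) = 1 divides 21, a solution exists.
Multiply both sides by the inverse of 5 mod 24:
  5^(-1) mod 24 = 5
  x ≡ 5 × 21 ≡ 105 ≡ 9 (mod 24)
Verification: 5 × 9 = 45 = 1 × 24 + 21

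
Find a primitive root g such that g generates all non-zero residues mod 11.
p - 1 = 10 has prime divisors 2, 5. h is a primitive root mod 11 iff h^(10/q) ≢ 1 (mod 11) for each such q.
h = 2: 2^5 ≡ 10, 2^2 ≡ 4 (mod 11); none is 1, so 2 has order 10 and is a primitive root.
The smallest primitive root mod 11 is g = 2.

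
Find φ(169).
156

Prime factorization: 169 = 13^2
Using the formula φ(n) = n × Π(1 - 1/p) for each prime factor p:
φ(169) = 169 × (1 - 1/13)
φ(169) = 156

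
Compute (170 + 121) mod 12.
3

(170 + 121) = 291
291 mod 12 = 3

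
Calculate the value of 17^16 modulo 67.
Using repeated squaring. 16 = 16 (binary 10000). Repeated squaring mod 67: 17^1 ≡ 17; 17^2 ≡ 17² = 289 ≡ 21; 17^4 ≡ 21² = 441 ≡ 39; 17^8 ≡ 39² = 1521 ≡ 47; 17^16 ≡ 47² = 2209 ≡ 65. So 17^16 ≡ 65 (mod 67).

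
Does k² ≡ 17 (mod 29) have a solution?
By Euler's criterion: 17^{14} ≡ 28 (mod 29). Since this equals -1 (≡ 28), 17 is not a QR.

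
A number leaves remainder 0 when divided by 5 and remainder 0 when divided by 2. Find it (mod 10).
M = 5 × 2 = 10. M₁ = 2, y₁ ≡ 3 (mod 5). M₂ = 5, y₂ ≡ 1 (mod 2). x = 0×2×3 + 0×5×1 ≡ 0 (mod 10)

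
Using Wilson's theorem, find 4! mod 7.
(6)! = (4)! × (5) × (6) ≡ -1 (mod 7). So (4)! ≡ -1 × [(6)(5)]^(-1) ≡ 3 (mod 7)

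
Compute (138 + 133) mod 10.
1

(138 + 133) = 271
271 mod 10 = 1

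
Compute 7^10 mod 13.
10 = 8 + 2 (binary 1010). Repeated squaring mod 13: 7^1 ≡ 7; 7^2 ≡ 7² = 49 ≡ 10; 7^4 ≡ 10² = 100 ≡ 9; 7^8 ≡ 9² = 81 ≡ 3. Multiply: 7^10 = 7^8 × 7^2 ≡ 3 × 10 (mod 13): 3 × 10 = 30 ≡ 4. So 7^10 ≡ 4 (mod 13).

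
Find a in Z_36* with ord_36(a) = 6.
31 has order 6 mod 36 since 31^{6} ≡ 1 (mod 36) and no smaller power works.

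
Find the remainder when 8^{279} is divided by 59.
By Fermat: 8^{58} ≡ 1 (mod 59). 279 = 4×58 + 47. So 8^{279} ≡ 8^{47} ≡ 11 (mod 59)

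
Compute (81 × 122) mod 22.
4

(81 × 122) = 9882
9882 mod 22 = 4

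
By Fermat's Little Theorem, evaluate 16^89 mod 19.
By Fermat: 16^{18} ≡ 1 (mod 19). 89 = 4×18 + 17. So 16^{89} ≡ 16^{17} ≡ 6 (mod 19)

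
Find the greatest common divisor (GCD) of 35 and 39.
1

Using the Euclidean algorithm:
35 = 0 × 39 + 35
39 = 1 × 35 + 4
35 = 8 × 4 + 3
4 = 1 × 3 + 1
3 = 3 × 1 + 0

GCD(35, 39) = 1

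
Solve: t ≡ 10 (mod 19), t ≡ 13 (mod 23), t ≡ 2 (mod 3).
M = 19 × 23 × 3 = 1311. M₁ = 69, y₁ ≡ 8 (mod 19). M₂ = 57, y₂ ≡ 21 (mod 23). M₃ = 437, y₃ ≡ 2 (mod 3). t = 10×69×8 + 13×57×21 + 2×437×2 ≡ 542 (mod 1311)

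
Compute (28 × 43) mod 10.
4

(28 × 43) = 1204
1204 mod 10 = 4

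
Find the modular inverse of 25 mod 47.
25^(-1) ≡ 32 (mod 47). Verification: 25 × 32 = 800 ≡ 1 (mod 47)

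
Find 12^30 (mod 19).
Using Fermat: 12^{18} ≡ 1 (mod 19). 30 ≡ 12 (mod 18). So 12^{30} ≡ 12^{12} ≡ 1 (mod 19)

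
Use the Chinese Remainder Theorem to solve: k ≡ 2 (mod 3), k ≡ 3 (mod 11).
M = 3 × 11 = 33. M₁ = 11, y₁ ≡ 2 (mod 3). M₂ = 3, y₂ ≡ 4 (mod 11). k = 2×11×2 + 3×3×4 ≡ 14 (mod 33)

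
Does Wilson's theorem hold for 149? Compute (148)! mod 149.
(148)! mod 149 = 148. Since this equals -1 (mod 149), Wilson confirms 149 is prime.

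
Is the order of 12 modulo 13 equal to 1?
No, the actual order is 2, not 1.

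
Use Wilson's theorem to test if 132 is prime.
(131)! mod 132 = 0. Since 0 ≢ -1 (mod 132), 132 is not prime.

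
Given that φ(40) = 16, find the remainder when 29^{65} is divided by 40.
By Euler: 29^{16} ≡ 1 (mod 40) since gcd(29, 40) = 1. 65 = 4×16 + 1. So 29^{65} ≡ 29^{1} ≡ 29 (mod 40)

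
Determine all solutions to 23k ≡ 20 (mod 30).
10

Since gcd(23, 30) = 1 divides 20, a solution exists.
Multiply both sides by the inverse of 23 mod 30:
  23^(-1) mod 30 = 17
  x ≡ 17 × 20 ≡ 340 ≡ 10 (mod 30)
Verification: 23 × 10 = 230 = 7 × 30 + 20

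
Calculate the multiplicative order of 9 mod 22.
Powers of 9 mod 22: 9^1≡9, 9^2≡15, 9^3≡3, 9^4≡5, 9^5≡1. Order = 5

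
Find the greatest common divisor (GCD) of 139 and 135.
1

Using the Euclidean algorithm:
139 = 1 × 135 + 4
135 = 33 × 4 + 3
4 = 1 × 3 + 1
3 = 3 × 1 + 0

GCD(139, 135) = 1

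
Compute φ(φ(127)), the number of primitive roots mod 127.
Number of primitive roots mod 127 = φ(126) = 36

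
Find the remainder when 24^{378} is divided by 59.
By Fermat: 24^{58} ≡ 1 (mod 59). 378 = 6×58 + 30. So 24^{378} ≡ 24^{30} ≡ 35 (mod 59)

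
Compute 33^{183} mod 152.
65

Using successive squaring:
Binary expansion of 183: 10110111
Powers of 33 mod 152 (each is the square of the previous):
  33^1 ≡ 33 (mod 152)
  33^2 ≡ 33² = 1089 ≡ 25 (mod 152)
  33^4 ≡ 25² = 625 ≡ 17 (mod 152)
  33^8 ≡ 17² = 289 ≡ 137 (mod 152)
  33^16 ≡ 137² = 18769 ≡ 73 (mod 152)
  33^32 ≡ 73² = 5329 ≡ 9 (mod 152)
  33^64 ≡ 9² = 81 ≡ 81 (mod 152)
  33^128 ≡ 81² = 6561 ≡ 25 (mod 152)
183 = 128 + 32 + 16 + 4 + 2 + 1, so 33^183 = 33^128 × 33^32 × 33^16 × 33^4 × 33^2 × 33^1 ≡ 25 × 9 × 73 × 17 × 25 × 33 (mod 152)
Multiplying step by step:
  25 × 9 = 225 ≡ 73 (mod 152)
  73 × 73 = 5329 ≡ 9 (mod 152)
  9 × 17 = 153 ≡ 1 (mod 152)
  1 × 25 = 25 ≡ 25 (mod 152)
  25 × 33 = 825 ≡ 65 (mod 152)
Result: 33^183 ≡ 65 (mod 152)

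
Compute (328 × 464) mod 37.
11

(328 × 464) = 152192
152192 mod 37 = 11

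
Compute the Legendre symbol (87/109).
(87/109) = 87^{54} mod 109 = 1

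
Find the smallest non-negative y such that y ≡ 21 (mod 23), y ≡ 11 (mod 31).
228

Using the Chinese Remainder Theorem:
M = product of moduli = 713
For equation 1: M_1 = 31, 31 ≡ 8 (mod 23), inverse of 31 mod 23 is 3 (check: 8 × 3 = 24 ≡ 1 (mod 23))
For equation 2: M_2 = 23, 23 ≡ 23 (mod 31), inverse of 23 mod 31 is 27 (check: 23 × 27 = 621 ≡ 1 (mod 31))
Combine: y ≡ Σ r_i×M_i×(M_i⁻¹ mod m_i) = 21×31×3 + 11×23×27 = 1953 + 6831 = 8784
8784 mod 713 = 228
y ≡ 228 (mod 713)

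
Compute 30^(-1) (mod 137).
30^(-1) ≡ 32 (mod 137). Verification: 30 × 32 = 960 ≡ 1 (mod 137)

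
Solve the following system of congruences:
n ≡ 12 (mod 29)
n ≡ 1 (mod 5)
41

Using the Chinese Remainder Theorem:
M = product of moduli = 145
For equation 1: M_1 = 5, 5 ≡ 5 (mod 29), inverse of 5 mod 29 is 6 (check: 5 × 6 = 30 ≡ 1 (mod 29))
For equation 2: M_2 = 29, 29 ≡ 4 (mod 5), inverse of 29 mod 5 is 4 (check: 4 × 4 = 16 ≡ 1 (mod 5))
Combine: n ≡ Σ r_i×M_i×(M_i⁻¹ mod m_i) = 12×5×6 + 1×29×4 = 360 + 116 = 476
476 mod 145 = 41
n ≡ 41 (mod 145)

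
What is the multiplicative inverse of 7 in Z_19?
7^(-1) ≡ 11 (mod 19). Verification: 7 × 11 = 77 ≡ 1 (mod 19)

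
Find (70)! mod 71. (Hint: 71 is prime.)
By Wilson's theorem, (70)! ≡ -1 ≡ 70 (mod 71)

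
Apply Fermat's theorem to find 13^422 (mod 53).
By Fermat: 13^{52} ≡ 1 (mod 53). 422 = 8×52 + 6. So 13^{422} ≡ 13^{6} ≡ 46 (mod 53)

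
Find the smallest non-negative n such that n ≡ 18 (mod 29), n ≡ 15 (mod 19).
395

Using the Chinese Remainder Theorem:
M = product of moduli = 551
For equation 1: M_1 = 19, 19 ≡ 19 (mod 29), inverse of 19 mod 29 is 26 (check: 19 × 26 = 494 ≡ 1 (mod 29))
For equation 2: M_2 = 29, 29 ≡ 10 (mod 19), inverse of 29 mod 19 is 2 (check: 10 × 2 = 20 ≡ 1 (mod 19))
Combine: n ≡ Σ r_i×M_i×(M_i⁻¹ mod m_i) = 18×19×26 + 15×29×2 = 8892 + 870 = 9762
9762 mod 551 = 395
n ≡ 395 (mod 551)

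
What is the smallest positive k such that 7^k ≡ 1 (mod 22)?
Powers of 7 mod 22: 7^1≡7, 7^2≡5, 7^3≡13, 7^4≡3, 7^5≡21, 7^6≡15, 7^7≡17, 7^8≡9, 7^9≡19, 7^10≡1. Order = 10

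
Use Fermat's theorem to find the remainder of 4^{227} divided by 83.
75

By Fermat's Little Theorem, a^(p-1) ≡ 1 (mod p) for prime p and gcd(a, p) = 1
Here p = 83, so 4^82 ≡ 1 (mod 83)
We can reduce the exponent: 227 mod 82 = 63
So 4^227 ≡ 4^63 (mod 83)
Computing: 4^63 mod 83 = 75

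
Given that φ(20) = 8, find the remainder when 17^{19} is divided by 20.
By Euler: 17^{8} ≡ 1 (mod 20) since gcd(17, 20) = 1. 19 = 2×8 + 3. So 17^{19} ≡ 17^{3} ≡ 13 (mod 20)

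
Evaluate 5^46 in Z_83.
Using repeated squaring. 46 = 32 + 8 + 4 + 2 (binary 101110). Repeated squaring mod 83: 5^1 ≡ 5; 5^2 ≡ 5² = 25 ≡ 25; 5^4 ≡ 25² = 625 ≡ 44; 5^8 ≡ 44² = 1936 ≡ 27; 5^16 ≡ 27² = 729 ≡ 65; 5^32 ≡ 65² = 4225 ≡ 75. Multiply: 5^46 = 5^32 × 5^8 × 5^4 × 5^2 ≡ 75 × 27 × 44 × 25 (mod 83): 75 × 27 = 2025 ≡ 33; 33 × 44 = 1452 ≡ 41; 41 × 25 = 1025 ≡ 29. So 5^46 ≡ 29 (mod 83).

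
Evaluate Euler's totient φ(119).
96

Prime factorization: 119 = 7 × 17
Using the formula φ(n) = n × Π(1 - 1/p) for each prime factor p:
φ(119) = 119 × (1 - 1/7) × (1 - 1/17)
φ(119) = 96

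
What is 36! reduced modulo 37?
By Wilson's theorem, (36)! ≡ -1 ≡ 36 (mod 37)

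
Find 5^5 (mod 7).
5 = 4 + 1 (binary 101). Repeated squaring mod 7: 5^1 ≡ 5; 5^2 ≡ 5² = 25 ≡ 4; 5^4 ≡ 4² = 16 ≡ 2. Multiply: 5^5 = 5^4 × 5^1 ≡ 2 × 5 (mod 7): 2 × 5 = 10 ≡ 3. So 5^5 ≡ 3 (mod 7).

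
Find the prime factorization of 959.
7 × 137

Divide by primes starting from smallest:
959 ÷ 7 = 137
137 ÷ 137 = 1

959 = 7 × 137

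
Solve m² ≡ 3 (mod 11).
The square roots of 3 mod 11 are 5 and 6. Verify: 5² = 25 ≡ 3 (mod 11)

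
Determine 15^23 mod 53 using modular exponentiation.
Using repeated squaring. 23 = 16 + 4 + 2 + 1 (binary 10111). Repeated squaring mod 53: 15^1 ≡ 15; 15^2 ≡ 15² = 225 ≡ 13; 15^4 ≡ 13² = 169 ≡ 10; 15^8 ≡ 10² = 100 ≡ 47; 15^16 ≡ 47² = 2209 ≡ 36. Multiply: 15^23 = 15^16 × 15^4 × 15^2 × 15^1 ≡ 36 × 10 × 13 × 15 (mod 53): 36 × 10 = 360 ≡ 42; 42 × 13 = 546 ≡ 16; 16 × 15 = 240 ≡ 28. So 15^23 ≡ 28 (mod 53).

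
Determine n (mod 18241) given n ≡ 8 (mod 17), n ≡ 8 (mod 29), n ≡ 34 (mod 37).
16277

Using the Chinese Remainder Theorem:
M = product of moduli = 18241
For equation 1: M_1 = 1073, 1073 ≡ 2 (mod 17), inverse of 1073 mod 17 is 9 (check: 2 × 9 = 18 ≡ 1 (mod 17))
For equation 2: M_2 = 629, 629 ≡ 20 (mod 29), inverse of 629 mod 29 is 16 (check: 20 × 16 = 320 ≡ 1 (mod 29))
For equation 3: M_3 = 493, 493 ≡ 12 (mod 37), inverse of 493 mod 37 is 34 (check: 12 × 34 = 408 ≡ 1 (mod 37))
Combine: n ≡ Σ r_i×M_i×(M_i⁻¹ mod m_i) = 8×1073×9 + 8×629×16 + 34×493×34 = 77256 + 80512 + 569908 = 727676
727676 mod 18241 = 16277
n ≡ 16277 (mod 18241)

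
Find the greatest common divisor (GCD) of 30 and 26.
2

Using the Euclidean algorithm:
30 = 1 × 26 + 4
26 = 6 × 4 + 2
4 = 2 × 2 + 0

GCD(30, 26) = 2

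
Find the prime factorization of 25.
5^2

Divide by primes starting from smallest:
25 ÷ 5 = 5
5 ÷ 5 = 1

25 = 5^2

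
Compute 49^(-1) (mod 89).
20

Using Extended Euclidean Algorithm:
gcd(49, 89) = 1
Bezout coefficients: 49 × 20 + 89 × -11 = 1
So 49 × 20 ≡ 1 (mod 89)
The inverse is 20 mod 89 = 20
Verification: 49 × 20 = 980 = 11 × 89 + 1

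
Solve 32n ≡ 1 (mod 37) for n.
32^(-1) ≡ 22 (mod 37). Verification: 32 × 22 = 704 ≡ 1 (mod 37)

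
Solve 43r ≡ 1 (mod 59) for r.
43^(-1) ≡ 11 (mod 59). Verification: 43 × 11 = 473 ≡ 1 (mod 59)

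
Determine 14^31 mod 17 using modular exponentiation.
Using Fermat: 14^{16} ≡ 1 (mod 17). 31 ≡ 15 (mod 16). So 14^{31} ≡ 14^{15} ≡ 11 (mod 17)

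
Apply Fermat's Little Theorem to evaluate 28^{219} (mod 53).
24

By Fermat's Little Theorem, a^(p-1) ≡ 1 (mod p) for prime p and gcd(a, p) = 1
Here p = 53, so 28^52 ≡ 1 (mod 53)
We can reduce the exponent: 219 mod 52 = 11
So 28^219 ≡ 28^11 (mod 53)
Computing: 28^11 mod 53 = 24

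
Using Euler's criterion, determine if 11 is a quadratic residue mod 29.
By Euler's criterion: 11^{14} ≡ 28 (mod 29). Since this equals -1 (≡ 28), 11 is not a QR.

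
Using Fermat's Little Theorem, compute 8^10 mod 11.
By Fermat's Little Theorem, 8^{10} ≡ 1 (mod 11) since 11 is prime and gcd(8, 11) = 1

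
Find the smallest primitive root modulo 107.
p - 1 = 106 has prime divisors 2, 53. h is a primitive root mod 107 iff h^(106/q) ≢ 1 (mod 107) for each such q.
h = 2: 2^53 ≡ 106, 2^2 ≡ 4 (mod 107); none is 1, so 2 has order 106 and is a primitive root.
The smallest primitive root mod 107 is g = 2.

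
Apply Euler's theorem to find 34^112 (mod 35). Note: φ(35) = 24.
By Euler: 34^{24} ≡ 1 (mod 35) since gcd(34, 35) = 1. 112 = 4×24 + 16. So 34^{112} ≡ 34^{16} ≡ 1 (mod 35)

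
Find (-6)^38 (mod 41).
Using repeated squaring. (-6) ≡ 35 (mod 41). 38 = 32 + 4 + 2 (binary 100110). Repeated squaring mod 41: 35^1 ≡ 35; 35^2 ≡ 35² = 1225 ≡ 36; 35^4 ≡ 36² = 1296 ≡ 25; 35^8 ≡ 25² = 625 ≡ 10; 35^16 ≡ 10² = 100 ≡ 18; 35^32 ≡ 18² = 324 ≡ 37. Multiply: (-6)^38 ≡ 35^32 × 35^4 × 35^2 ≡ 37 × 25 × 36 (mod 41): 37 × 25 = 925 ≡ 23; 23 × 36 = 828 ≡ 8. So (-6)^38 ≡ 8 (mod 41).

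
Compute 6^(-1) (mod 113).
19

Using Extended Euclidean Algorithm:
gcd(6, 113) = 1
Bezout coefficients: 6 × 19 + 113 × -1 = 1
So 6 × 19 ≡ 1 (mod 113)
The inverse is 19 mod 113 = 19
Verification: 6 × 19 = 114 = 1 × 113 + 1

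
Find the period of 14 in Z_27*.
Powers of 14 mod 27: 14^1≡14, 14^2≡7, 14^3≡17, 14^4≡22, 14^5≡11, 14^6≡19, 14^7≡23, 14^8≡25, 14^9≡26, 14^10≡13, 14^11≡20, 14^12≡10, 14^13≡5, 14^14≡16, 14^15≡8, 14^16≡4, 14^17≡2, 14^18≡1. Order = 18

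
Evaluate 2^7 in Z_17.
7 = 4 + 2 + 1 (binary 111). Repeated squaring mod 17: 2^1 ≡ 2; 2^2 ≡ 2² = 4 ≡ 4; 2^4 ≡ 4² = 16 ≡ 16. Multiply: 2^7 = 2^4 × 2^2 × 2^1 ≡ 16 × 4 × 2 (mod 17): 16 × 4 = 64 ≡ 13; 13 × 2 = 26 ≡ 9. So 2^7 ≡ 9 (mod 17).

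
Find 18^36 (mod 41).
Using repeated squaring. 36 = 32 + 4 (binary 100100). Repeated squaring mod 41: 18^1 ≡ 18; 18^2 ≡ 18² = 324 ≡ 37; 18^4 ≡ 37² = 1369 ≡ 16; 18^8 ≡ 16² = 256 ≡ 10; 18^16 ≡ 10² = 100 ≡ 18; 18^32 ≡ 18² = 324 ≡ 37. Multiply: 18^36 = 18^32 × 18^4 ≡ 37 × 16 (mod 41): 37 × 16 = 592 ≡ 18. So 18^36 ≡ 18 (mod 41).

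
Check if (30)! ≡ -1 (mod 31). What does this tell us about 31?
(30)! mod 31 = 30. Since this equals -1 (mod 31), Wilson confirms 31 is prime.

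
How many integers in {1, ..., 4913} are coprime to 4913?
4624

Prime factorization: 4913 = 17^3
Using the formula φ(n) = n × Π(1 - 1/p) for each prime factor p:
φ(4913) = 4913 × (1 - 1/17)
φ(4913) = 4624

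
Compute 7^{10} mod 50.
49

Using successive squaring:
Binary expansion of 10: 1010
Powers of 7 mod 50 (each is the square of the previous):
  7^1 ≡ 7 (mod 50)
  7^2 ≡ 7² = 49 ≡ 49 (mod 50)
  7^4 ≡ 49² = 2401 ≡ 1 (mod 50)
  7^8 ≡ 1² = 1 ≡ 1 (mod 50)
10 = 8 + 2, so 7^10 = 7^8 × 7^2 ≡ 1 × 49 (mod 50)
Multiplying step by step:
  1 × 49 = 49 ≡ 49 (mod 50)
Result: 7^10 ≡ 49 (mod 50)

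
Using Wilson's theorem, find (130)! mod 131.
By Wilson's theorem, (130)! ≡ -1 ≡ 130 (mod 131)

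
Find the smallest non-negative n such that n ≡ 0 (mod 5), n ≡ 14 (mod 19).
90

Using the Chinese Remainder Theorem:
M = product of moduli = 95
For equation 1: M_1 = 19, 19 ≡ 4 (mod 5), inverse of 19 mod 5 is 4 (check: 4 × 4 = 16 ≡ 1 (mod 5))
For equation 2: M_2 = 5, 5 ≡ 5 (mod 19), inverse of 5 mod 19 is 4 (check: 5 × 4 = 20 ≡ 1 (mod 19))
Combine: n ≡ Σ r_i×M_i×(M_i⁻¹ mod m_i) = 0×19×4 + 14×5×4 = 0 + 280 = 280
280 mod 95 = 90
n ≡ 90 (mod 95)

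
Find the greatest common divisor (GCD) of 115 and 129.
1

Using the Euclidean algorithm:
115 = 0 × 129 + 115
129 = 1 × 115 + 14
115 = 8 × 14 + 3
14 = 4 × 3 + 2
3 = 1 × 2 + 1
2 = 2 × 1 + 0

GCD(115, 129) = 1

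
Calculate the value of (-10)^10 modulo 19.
(-10) ≡ 9 (mod 19). 10 = 8 + 2 (binary 1010). Repeated squaring mod 19: 9^1 ≡ 9; 9^2 ≡ 9² = 81 ≡ 5; 9^4 ≡ 5² = 25 ≡ 6; 9^8 ≡ 6² = 36 ≡ 17. Multiply: (-10)^10 ≡ 9^8 × 9^2 ≡ 17 × 5 (mod 19): 17 × 5 = 85 ≡ 9. So (-10)^10 ≡ 9 (mod 19).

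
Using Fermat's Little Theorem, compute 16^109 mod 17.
By Fermat: 16^{16} ≡ 1 (mod 17). 109 = 6×16 + 13. So 16^{109} ≡ 16^{13} ≡ 16 (mod 17)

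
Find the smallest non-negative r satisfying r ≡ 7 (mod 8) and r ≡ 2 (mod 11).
M = 8 × 11 = 88. M₁ = 11, y₁ ≡ 3 (mod 8). M₂ = 8, y₂ ≡ 7 (mod 11). r = 7×11×3 + 2×8×7 ≡ 79 (mod 88)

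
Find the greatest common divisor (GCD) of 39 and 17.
1

Using the Euclidean algorithm:
39 = 2 × 17 + 5
17 = 3 × 5 + 2
5 = 2 × 2 + 1
2 = 2 × 1 + 0

GCD(39, 17) = 1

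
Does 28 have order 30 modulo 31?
p - 1 = 30 has prime divisors 2, 3, 5. Check 28^(30/q) mod 31 for each: 28^(30/2) = 28^15 ≡ 1, 28^(30/3) = 28^10 ≡ 25, 28^(30/5) = 28^6 ≡ 16 (mod 31). Since 28^15 ≡ 1 (mod 31), the order of 28 divides 15 (in fact the order is 15) ≠ 30, so it is not a primitive root.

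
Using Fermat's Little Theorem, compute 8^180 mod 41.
By Fermat: 8^{40} ≡ 1 (mod 41). 180 = 4×40 + 20. So 8^{180} ≡ 8^{20} ≡ 1 (mod 41)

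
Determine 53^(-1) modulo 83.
53^(-1) ≡ 47 (mod 83). Verification: 53 × 47 = 2491 ≡ 1 (mod 83)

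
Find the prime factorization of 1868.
2^2 × 467

Divide by primes starting from smallest:
1868 ÷ 2 = 934
934 ÷ 2 = 467
467 ÷ 467 = 1

1868 = 2^2 × 467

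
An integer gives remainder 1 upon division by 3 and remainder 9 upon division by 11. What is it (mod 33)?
M = 3 × 11 = 33. M₁ = 11, y₁ ≡ 2 (mod 3). M₂ = 3, y₂ ≡ 4 (mod 11). t = 1×11×2 + 9×3×4 ≡ 31 (mod 33). The smallest positive such number is 31.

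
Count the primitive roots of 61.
16

The number of primitive roots modulo p is φ(p-1) = φ(60)
φ(60) = 16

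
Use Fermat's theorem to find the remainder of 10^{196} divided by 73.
72

By Fermat's Little Theorem, a^(p-1) ≡ 1 (mod p) for prime p and gcd(a, p) = 1
Here p = 73, so 10^72 ≡ 1 (mod 73)
We can reduce the exponent: 196 mod 72 = 52
So 10^196 ≡ 10^52 (mod 73)
Computing: 10^52 mod 73 = 72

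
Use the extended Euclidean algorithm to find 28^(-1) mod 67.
Extended GCD: 28(12) + 67(-5) = 1. So 28^(-1) ≡ 12 ≡ 12 (mod 67). Verify: 28 × 12 = 336 ≡ 1 (mod 67)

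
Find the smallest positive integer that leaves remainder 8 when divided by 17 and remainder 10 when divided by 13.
M = 17 × 13 = 221. M₁ = 13, y₁ ≡ 4 (mod 17). M₂ = 17, y₂ ≡ 10 (mod 13). y = 8×13×4 + 10×17×10 ≡ 127 (mod 221). The smallest positive such number is 127.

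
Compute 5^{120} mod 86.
35

Using successive squaring:
Binary expansion of 120: 1111000
Powers of 5 mod 86 (each is the square of the previous):
  5^1 ≡ 5 (mod 86)
  5^2 ≡ 5² = 25 ≡ 25 (mod 86)
  5^4 ≡ 25² = 625 ≡ 23 (mod 86)
  5^8 ≡ 23² = 529 ≡ 13 (mod 86)
  5^16 ≡ 13² = 169 ≡ 83 (mod 86)
  5^32 ≡ 83² = 6889 ≡ 9 (mod 86)
  5^64 ≡ 9² = 81 ≡ 81 (mod 86)
120 = 64 + 32 + 16 + 8, so 5^120 = 5^64 × 5^32 × 5^16 × 5^8 ≡ 81 × 9 × 83 × 13 (mod 86)
Multiplying step by step:
  81 × 9 = 729 ≡ 41 (mod 86)
  41 × 83 = 3403 ≡ 49 (mod 86)
  49 × 13 = 637 ≡ 35 (mod 86)
Result: 5^120 ≡ 35 (mod 86)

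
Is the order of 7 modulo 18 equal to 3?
Yes, ord_18(7) = 3.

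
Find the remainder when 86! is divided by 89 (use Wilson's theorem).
(88)! = (86)! × (87) × (88) ≡ -1 (mod 89). So (86)! ≡ -1 × [(88)(87)]^(-1) ≡ 44 (mod 89)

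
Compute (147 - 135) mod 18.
12

(147 - 135) = 12
12 mod 18 = 12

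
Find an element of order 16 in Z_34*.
3 has order 16 mod 34 since 3^{16} ≡ 1 (mod 34) and no smaller power works.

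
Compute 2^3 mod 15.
3 = 2 + 1 (binary 11). Repeated squaring mod 15: 2^1 ≡ 2; 2^2 ≡ 2² = 4 ≡ 4. Multiply: 2^3 = 2^2 × 2^1 ≡ 4 × 2 (mod 15): 4 × 2 = 8 ≡ 8. So 2^3 ≡ 8 (mod 15).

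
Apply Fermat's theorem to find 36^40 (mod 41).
By Fermat's Little Theorem, 36^{40} ≡ 1 (mod 41) since 41 is prime and gcd(36, 41) = 1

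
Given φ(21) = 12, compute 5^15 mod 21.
By Euler: 5^{12} ≡ 1 (mod 21) since gcd(5, 21) = 1. 15 = 1×12 + 3. So 5^{15} ≡ 5^{3} ≡ 20 (mod 21)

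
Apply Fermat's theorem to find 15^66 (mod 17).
By Fermat: 15^{16} ≡ 1 (mod 17). 66 = 4×16 + 2. So 15^{66} ≡ 15^{2} ≡ 4 (mod 17)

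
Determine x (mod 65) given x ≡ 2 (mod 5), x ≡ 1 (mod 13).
27

Using the Chinese Remainder Theorem:
M = product of moduli = 65
For equation 1: M_1 = 13, 13 ≡ 3 (mod 5), inverse of 13 mod 5 is 2 (check: 3 × 2 = 6 ≡ 1 (mod 5))
For equation 2: M_2 = 5, 5 ≡ 5 (mod 13), inverse of 5 mod 13 is 8 (check: 5 × 8 = 40 ≡ 1 (mod 13))
Combine: x ≡ Σ r_i×M_i×(M_i⁻¹ mod m_i) = 2×13×2 + 1×5×8 = 52 + 40 = 92
92 mod 65 = 27
x ≡ 27 (mod 65)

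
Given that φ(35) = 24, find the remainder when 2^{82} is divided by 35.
By Euler: 2^{24} ≡ 1 (mod 35) since gcd(2, 35) = 1. 82 = 3×24 + 10. So 2^{82} ≡ 2^{10} ≡ 9 (mod 35)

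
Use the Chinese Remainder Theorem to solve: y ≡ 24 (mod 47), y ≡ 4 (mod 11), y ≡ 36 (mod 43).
12291

Using the Chinese Remainder Theorem:
M = product of moduli = 22231
For equation 1: M_1 = 473, 473 ≡ 3 (mod 47), inverse of 473 mod 47 is 16 (check: 3 × 16 = 48 ≡ 1 (mod 47))
For equation 2: M_2 = 2021, 2021 ≡ 8 (mod 11), inverse of 2021 mod 11 is 7 (check: 8 × 7 = 56 ≡ 1 (mod 11))
For equation 3: M_3 = 517, 517 ≡ 1 (mod 43), inverse of 517 mod 43 is 1 (check: 1 × 1 = 1 ≡ 1 (mod 43))
Combine: y ≡ Σ r_i×M_i×(M_i⁻¹ mod m_i) = 24×473×16 + 4×2021×7 + 36×517×1 = 181632 + 56588 + 18612 = 256832
256832 mod 22231 = 12291
y ≡ 12291 (mod 22231)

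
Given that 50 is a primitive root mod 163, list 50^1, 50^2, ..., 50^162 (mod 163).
g^1, g^2, ..., g^{162} mod 163: {50, 55, 142, 91, 149, 115, 45, 131, 30, 33, 20, 22, 122, 69, 27, 46, 18, 85, 12, 111, 8, 74, 114, 158, 76, 51, 105, 34, 70, 77, 101, 160, 13, 161, 63, 53, 42, 144, 28, 96, 73, 64, 103, 97, 123, 119, 82, 25, 109, 71, 127, 156, 139, 104, 147, 15, 98, 10, 11, 61, 116, 95, 23, 9, 124, 6, 137, 4, 37, 57, 79, 38, 107, 134, 17, 35, 120, 132, 80, 88, 162, 113, 108, 21, 72, 14, 48, 118, 32, 133, 130, 143, 141, 41, 94, 136, 117, 145, 78, 151, 52, 155, 89, 49, 5, 87, 112, 58, 129, 93, 86, 62, 3, 150, 2, 100, 110, 121, 19, 135, 67, 90, 99, 60, 66, 40, 44, 81, 138, 54, 92, 36, 7, 24, 59, 16, 148, 65, 153, 152, 102, 47, 68, 140, 154, 39, 157, 26, 159, 126, 106, 84, 125, 56, 29, 146, 128, 43, 31, 83, 75, 1}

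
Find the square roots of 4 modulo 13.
The square roots of 4 mod 13 are 11 and 2. Verify: 11² = 121 ≡ 4 (mod 13)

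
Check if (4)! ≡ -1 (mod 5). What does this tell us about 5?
(4)! mod 5 = 4. Since this equals -1 (mod 5), Wilson confirms 5 is prime.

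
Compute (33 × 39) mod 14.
13

(33 × 39) = 1287
1287 mod 14 = 13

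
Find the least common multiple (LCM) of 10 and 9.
90

First find GCD(10, 9) using the Euclidean algorithm:
10 = 1 × 9 + 1
9 = 9 × 1 + 0
GCD(10, 9) = 1

LCM formula: LCM(a, b) = (a × b) / GCD(a, b)
LCM(10, 9) = (10 × 9) / 1
LCM(10, 9) = 90 / 1
LCM(10, 9) = 90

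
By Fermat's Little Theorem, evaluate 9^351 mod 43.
By Fermat: 9^{42} ≡ 1 (mod 43). 351 ≡ 15 (mod 42). So 9^{351} ≡ 9^{15} ≡ 11 (mod 43)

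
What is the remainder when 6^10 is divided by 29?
10 = 8 + 2 (binary 1010). Repeated squaring mod 29: 6^1 ≡ 6; 6^2 ≡ 6² = 36 ≡ 7; 6^4 ≡ 7² = 49 ≡ 20; 6^8 ≡ 20² = 400 ≡ 23. Multiply: 6^10 = 6^8 × 6^2 ≡ 23 × 7 (mod 29): 23 × 7 = 161 ≡ 16. So 6^10 ≡ 16 (mod 29).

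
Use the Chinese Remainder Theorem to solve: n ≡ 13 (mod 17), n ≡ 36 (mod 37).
591

Using the Chinese Remainder Theorem:
M = product of moduli = 629
For equation 1: M_1 = 37, 37 ≡ 3 (mod 17), inverse of 37 mod 17 is 6 (check: 3 × 6 = 18 ≡ 1 (mod 17))
For equation 2: M_2 = 17, 17 ≡ 17 (mod 37), inverse of 17 mod 37 is 24 (check: 17 × 24 = 408 ≡ 1 (mod 37))
Combine: n ≡ Σ r_i×M_i×(M_i⁻¹ mod m_i) = 13×37×6 + 36×17×24 = 2886 + 14688 = 17574
17574 mod 629 = 591
n ≡ 591 (mod 629)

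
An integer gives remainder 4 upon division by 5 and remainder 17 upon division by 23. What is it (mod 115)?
M = 5 × 23 = 115. M₁ = 23, y₁ ≡ 2 (mod 5). M₂ = 5, y₂ ≡ 14 (mod 23). n = 4×23×2 + 17×5×14 ≡ 109 (mod 115). The smallest positive such number is 109.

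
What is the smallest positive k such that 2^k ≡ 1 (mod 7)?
Powers of 2 mod 7: 2^1≡2, 2^2≡4, 2^3≡1. Order = 3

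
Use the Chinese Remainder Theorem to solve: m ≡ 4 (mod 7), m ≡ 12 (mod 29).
M = 7 × 29 = 203. M₁ = 29, y₁ ≡ 1 (mod 7). M₂ = 7, y₂ ≡ 25 (mod 29). m = 4×29×1 + 12×7×25 ≡ 186 (mod 203)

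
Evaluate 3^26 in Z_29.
Using repeated squaring. 26 = 16 + 8 + 2 (binary 11010). Repeated squaring mod 29: 3^1 ≡ 3; 3^2 ≡ 3² = 9 ≡ 9; 3^4 ≡ 9² = 81 ≡ 23; 3^8 ≡ 23² = 529 ≡ 7; 3^16 ≡ 7² = 49 ≡ 20. Multiply: 3^26 = 3^16 × 3^8 × 3^2 ≡ 20 × 7 × 9 (mod 29): 20 × 7 = 140 ≡ 24; 24 × 9 = 216 ≡ 13. So 3^26 ≡ 13 (mod 29).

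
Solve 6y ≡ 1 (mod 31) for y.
26

Using Extended Euclidean Algorithm:
gcd(6, 31) = 1
Bezout coefficients: 6 × -5 + 31 × 1 = 1
So 6 × -5 ≡ 1 (mod 31)
The inverse is -5 mod 31 = 26
Verification: 6 × 26 = 156 = 5 × 31 + 1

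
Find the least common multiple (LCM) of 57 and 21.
399

First find GCD(57, 21) using the Euclidean algorithm:
57 = 2 × 21 + 15
21 = 1 × 15 + 6
15 = 2 × 6 + 3
6 = 2 × 3 + 0
GCD(57, 21) = 3

LCM formula: LCM(a, b) = (a × b) / GCD(a, b)
LCM(57, 21) = (57 × 21) / 3
LCM(57, 21) = 1197 / 3
LCM(57, 21) = 399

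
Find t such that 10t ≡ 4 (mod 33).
7

Since gcd(10, 33) = 1 divides 4, a solution exists.
Multiply both sides by the inverse of 10 mod 33:
  10^(-1) mod 33 = 10
  x ≡ 10 × 4 ≡ 40 ≡ 7 (mod 33)
Verification: 10 × 7 = 70 = 2 × 33 + 4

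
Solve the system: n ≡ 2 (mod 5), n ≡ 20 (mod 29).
M = 5 × 29 = 145. M₁ = 29, y₁ ≡ 4 (mod 5). M₂ = 5, y₂ ≡ 6 (mod 29). n = 2×29×4 + 20×5×6 ≡ 107 (mod 145)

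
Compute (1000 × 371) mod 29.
3

(1000 × 371) = 371000
371000 mod 29 = 3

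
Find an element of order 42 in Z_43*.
3 has order 42 mod 43 since 3^{42} ≡ 1 (mod 43) and no smaller power works.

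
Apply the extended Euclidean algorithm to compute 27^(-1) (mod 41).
Extended GCD: 27(-3) + 41(2) = 1. So 27^(-1) ≡ 38 ≡ 38 (mod 41). Verify: 27 × 38 = 1026 ≡ 1 (mod 41)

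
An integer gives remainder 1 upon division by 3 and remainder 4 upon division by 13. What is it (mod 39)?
M = 3 × 13 = 39. M₁ = 13, y₁ ≡ 1 (mod 3). M₂ = 3, y₂ ≡ 9 (mod 13). t = 1×13×1 + 4×3×9 ≡ 4 (mod 39). The smallest positive such number is 4.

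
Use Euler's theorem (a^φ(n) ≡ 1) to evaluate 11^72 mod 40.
By Euler: 11^{16} ≡ 1 (mod 40) since gcd(11, 40) = 1. 72 = 4×16 + 8. So 11^{72} ≡ 11^{8} ≡ 1 (mod 40)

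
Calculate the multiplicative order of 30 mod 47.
Powers of 30 mod 47: 30^1≡30, 30^2≡7, 30^3≡22, 30^4≡2, 30^5≡13, 30^6≡14, 30^7≡44, 30^8≡4, 30^9≡26, 30^10≡28, 30^11≡41, 30^12≡8, 30^13≡5, 30^14≡9, 30^15≡35, 30^16≡16, 30^17≡10, 30^18≡18, 30^19≡23, 30^20≡32, 30^21≡20, 30^22≡36, 30^23≡46, 30^24≡17, 30^25≡40, 30^26≡25, 30^27≡45, 30^28≡34, 30^29≡33, 30^30≡3, 30^31≡43, 30^32≡21, 30^33≡19, 30^34≡6, 30^35≡39, 30^36≡42, 30^37≡38, 30^38≡12, 30^39≡31, 30^40≡37, 30^41≡29, 30^42≡24, 30^43≡15, 30^44≡27, 30^45≡11, 30^46≡1. Order = 46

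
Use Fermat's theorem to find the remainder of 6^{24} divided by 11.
9

By Fermat's Little Theorem, a^(p-1) ≡ 1 (mod p) for prime p and gcd(a, p) = 1
Here p = 11, so 6^10 ≡ 1 (mod 11)
We can reduce the exponent: 24 mod 10 = 4
So 6^24 ≡ 6^4 (mod 11)
Computing: 6^4 mod 11 = 9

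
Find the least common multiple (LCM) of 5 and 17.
85

First find GCD(5, 17) using the Euclidean algorithm:
5 = 0 × 17 + 5
17 = 3 × 5 + 2
5 = 2 × 2 + 1
2 = 2 × 1 + 0
GCD(5, 17) = 1

LCM formula: LCM(a, b) = (a × b) / GCD(a, b)
LCM(5, 17) = (5 × 17) / 1
LCM(5, 17) = 85 / 1
LCM(5, 17) = 85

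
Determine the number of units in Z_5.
4

Prime factorization: 5 = 5
Using the formula φ(n) = n × Π(1 - 1/p) for each prime factor p:
φ(5) = 5 × (1 - 1/5)
φ(5) = 4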